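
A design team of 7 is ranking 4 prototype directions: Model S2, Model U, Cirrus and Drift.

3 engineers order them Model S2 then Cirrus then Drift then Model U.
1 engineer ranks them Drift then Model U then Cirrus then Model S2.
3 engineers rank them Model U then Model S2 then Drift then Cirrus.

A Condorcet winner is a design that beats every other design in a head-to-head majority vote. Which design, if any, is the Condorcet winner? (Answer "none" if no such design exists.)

none

Check each pair by majority over 7 ballots:
Model S2 vs Model U: 3 for Model S2, 4 for Model U — Model U by 4–3.
Model S2 vs Cirrus: 6 to 1, Model S2.
Model S2 vs Drift: 3+3 = 6 for Model S2, 1 for Drift — Model S2 by 6–1.
Model U vs Cirrus: Model U is ranked higher on 1+3 = 4 ballots, Cirrus on 3. Model U wins 4–3.
Model U vs Drift: Model U preferred on 3 ballots; Drift wins 4–3.
Cirrus vs Drift: 3 for Cirrus, 4 for Drift — Drift by 4–3.
No design is unbeaten: Model S2 loses to Model U; Model U loses to Drift; Cirrus loses to Model S2; Drift loses to Model S2. In particular Model S2 beats Drift beats Model U beats Model S2 is a majority cycle — no Condorcet winner exists.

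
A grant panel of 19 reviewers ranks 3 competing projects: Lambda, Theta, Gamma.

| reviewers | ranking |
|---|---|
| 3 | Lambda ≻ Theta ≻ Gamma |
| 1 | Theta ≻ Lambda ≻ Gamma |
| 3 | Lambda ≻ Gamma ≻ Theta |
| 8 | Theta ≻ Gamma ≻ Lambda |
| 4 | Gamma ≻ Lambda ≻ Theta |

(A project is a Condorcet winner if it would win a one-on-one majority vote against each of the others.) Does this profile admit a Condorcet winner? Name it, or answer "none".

none

Head-to-head results (19 reviewers):
Lambda vs Theta: Lambda preferred on 3+3+4 = 10 ballots; Lambda wins 10–9.
Lambda vs Gamma: Lambda is ranked higher on 3+1+3 = 7 ballots, Gamma on 12. Gamma wins 12–7.
Theta vs Gamma: 12 to 7, Theta.
Each project drops at least one matchup (Lambda loses to Gamma; Theta loses to Lambda; Gamma loses to Theta); the cycle Lambda > Theta > Gamma > Lambda rules out a Condorcet winner.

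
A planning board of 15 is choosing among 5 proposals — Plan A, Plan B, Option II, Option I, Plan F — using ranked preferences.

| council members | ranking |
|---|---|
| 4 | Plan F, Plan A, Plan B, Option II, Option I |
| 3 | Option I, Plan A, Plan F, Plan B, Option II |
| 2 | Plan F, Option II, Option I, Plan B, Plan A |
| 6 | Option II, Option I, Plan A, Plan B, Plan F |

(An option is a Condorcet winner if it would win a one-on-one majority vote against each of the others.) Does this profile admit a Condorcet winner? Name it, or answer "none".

Head-to-head results (15 council members):
Plan A vs Plan B: Plan A wins 13–2.
Plan A vs Option II: Option II, 8–7.
Plan A vs Option I: 4 to 11, Option I.
Plan A vs Plan F: 3+6 = 9 for Plan A, 6 for Plan F — Plan A by 9–6.
Plan B vs Option II: Option II, 8–7.
Plan B vs Option I: Plan B preferred on 4 ballots; Option I wins 11–4.
Plan B vs Plan F: Plan F wins 9–6.
Option II vs Option I: 4+2+6 = 12 for Option II, 3 for Option I — Option II by 12–3.
Option II–Plan F: Plan F 9–6.
Option I vs Plan F: Option I preferred on 3+6 = 9 ballots; Option I wins 9–6.
Each option drops at least one matchup (Plan A loses to Option II; Plan B loses to Plan A; Option II loses to Plan F; Option I loses to Option II; Plan F loses to Plan A); the cycle Plan A > Plan F > Option II > Plan A rules out a Condorcet winner.

none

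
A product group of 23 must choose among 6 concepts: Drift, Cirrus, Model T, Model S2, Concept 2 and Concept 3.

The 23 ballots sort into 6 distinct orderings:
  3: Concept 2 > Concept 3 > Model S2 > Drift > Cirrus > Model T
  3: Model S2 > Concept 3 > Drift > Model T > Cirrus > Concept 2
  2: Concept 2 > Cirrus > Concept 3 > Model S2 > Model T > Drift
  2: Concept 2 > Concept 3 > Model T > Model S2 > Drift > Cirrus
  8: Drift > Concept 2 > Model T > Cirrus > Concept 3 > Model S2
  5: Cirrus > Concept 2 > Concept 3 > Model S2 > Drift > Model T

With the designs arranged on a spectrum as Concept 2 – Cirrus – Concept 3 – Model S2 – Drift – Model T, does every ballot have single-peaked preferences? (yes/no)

Axis positions: Concept 2=1, Cirrus=2, Concept 3=3, Model S2=4, Drift=5, Model T=6.
Bloc 1: ranking walks positions 1-3-4-5-2-6; Concept 3 is ranked above Cirrus even though Cirrus lies between Concept 3 and the peak Concept 2 on the axis — preferences dip and rise again. Not single-peaked.
Bloc 2 (peak Model S2 at position 4): ranking walks positions 4-3-5-6-2-1, expanding outward from the peak — single-peaked.
Bloc 3: ranking walks positions 1-2-3-4-6-5; Model T is ranked above Drift even though Drift lies between Model T and the peak Concept 2 on the axis — preferences dip and rise again. Not single-peaked.
Bloc 4: ranking walks positions 1-3-6-4-5-2; Concept 3 is ranked above Cirrus even though Cirrus lies between Concept 3 and the peak Concept 2 on the axis — preferences dip and rise again. Not single-peaked.
Bloc 5: ranking walks positions 5-1-6-2-3-4; Concept 2 is ranked above Model S2 even though Model S2 lies between Concept 2 and the peak Drift on the axis — preferences dip and rise again. Not single-peaked.
Bloc 6 (peak Cirrus at position 2): ranking walks positions 2-1-3-4-5-6, expanding outward from the peak — single-peaked.
Bloc 1 violates single-peakedness, so the profile is not single-peaked on this axis.

no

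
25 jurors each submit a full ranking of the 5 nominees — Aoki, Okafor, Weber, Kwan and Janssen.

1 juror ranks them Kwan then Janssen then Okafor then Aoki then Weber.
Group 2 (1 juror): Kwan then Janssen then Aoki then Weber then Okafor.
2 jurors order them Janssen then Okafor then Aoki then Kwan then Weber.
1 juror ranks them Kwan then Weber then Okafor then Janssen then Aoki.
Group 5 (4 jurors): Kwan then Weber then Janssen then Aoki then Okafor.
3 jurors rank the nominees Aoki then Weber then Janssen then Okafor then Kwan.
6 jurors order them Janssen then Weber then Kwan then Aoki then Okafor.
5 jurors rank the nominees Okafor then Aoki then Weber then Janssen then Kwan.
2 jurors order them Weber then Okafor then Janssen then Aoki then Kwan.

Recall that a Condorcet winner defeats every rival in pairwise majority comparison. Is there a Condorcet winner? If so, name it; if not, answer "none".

Weber

Pairwise majorities:
Aoki vs Okafor: Aoki is ranked higher on 1+4+3+6 = 14 ballots, Okafor on 11. Aoki wins 14–11.
Aoki vs Weber: Weber wins 13–12.
Aoki vs Kwan: Aoki is ranked higher on 2+3+5+2 = 12 ballots, Kwan on 13. Kwan wins 13–12.
Aoki vs Janssen: Janssen wins 17–8.
Okafor vs Weber: Weber wins 17–8.
Okafor–Kwan: Kwan 13–12.
Okafor vs Janssen: Janssen wins 17–8.
Weber vs Kwan: 3+6+5+2 = 16 for Weber, 9 for Kwan — Weber by 16–9.
Weber vs Janssen: Weber, 15–10.
Kwan vs Janssen: 7 to 18, Janssen.
Weber wins every pairwise contest, so Weber is the Condorcet winner.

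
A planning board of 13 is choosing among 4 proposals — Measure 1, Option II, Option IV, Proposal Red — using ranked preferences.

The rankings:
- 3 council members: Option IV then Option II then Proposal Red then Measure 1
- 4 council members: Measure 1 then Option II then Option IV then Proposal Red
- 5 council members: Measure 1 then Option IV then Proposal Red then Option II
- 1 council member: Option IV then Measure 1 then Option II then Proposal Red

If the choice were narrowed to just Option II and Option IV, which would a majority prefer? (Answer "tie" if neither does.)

Ballots ranking Option II above Option IV: 4.
Ballots ranking Option IV above Option II: 13 − 4 = 9.
Option IV wins the head-to-head 9–4.

Option IV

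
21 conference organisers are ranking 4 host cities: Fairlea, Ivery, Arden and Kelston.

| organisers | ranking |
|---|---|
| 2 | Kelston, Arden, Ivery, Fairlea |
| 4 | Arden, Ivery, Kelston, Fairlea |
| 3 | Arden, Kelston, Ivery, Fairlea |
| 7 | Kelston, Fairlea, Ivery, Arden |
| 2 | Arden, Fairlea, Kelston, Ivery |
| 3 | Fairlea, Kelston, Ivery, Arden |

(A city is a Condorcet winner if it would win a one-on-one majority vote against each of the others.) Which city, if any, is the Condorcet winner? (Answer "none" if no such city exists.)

Kelston

Pairwise majorities:
Fairlea vs Ivery: Fairlea wins 12–9.
Fairlea–Arden: Arden 11–10.
Fairlea vs Kelston: Kelston, 16–5.
Ivery vs Arden: Arden, 11–10.
Ivery vs Kelston: Kelston, 17–4.
Arden–Kelston: Kelston 12–9.
Kelston defeats every rival head-to-head and is the Condorcet winner.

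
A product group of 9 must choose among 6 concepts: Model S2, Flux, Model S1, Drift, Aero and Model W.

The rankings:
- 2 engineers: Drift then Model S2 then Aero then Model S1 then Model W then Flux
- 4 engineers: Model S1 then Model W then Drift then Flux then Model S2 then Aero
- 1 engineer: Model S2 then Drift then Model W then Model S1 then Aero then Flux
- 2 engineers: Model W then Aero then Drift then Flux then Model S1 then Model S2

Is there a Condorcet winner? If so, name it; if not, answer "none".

Pairwise majorities:
Model S2–Flux: Flux 6–3.
Model S2–Model S1: Model S1 6–3.
Model S2–Drift: Drift 8–1.
Model S2 vs Aero: Model S2, 7–2.
Model S2–Model W: Model W 6–3.
Flux–Model S1: Model S1 7–2.
Flux–Drift: Drift 9–0.
Flux vs Aero: Aero wins 5–4.
Flux vs Model W: Model W wins 9–0.
Model S1 vs Drift: Drift, 5–4.
Model S1 vs Aero: Model S1 wins 5–4.
Model S1 vs Model W: Model S1, 6–3.
Drift vs Aero: Drift, 7–2.
Drift vs Model W: Model W, 6–3.
Aero vs Model W: Model W, 7–2.
No design is unbeaten: Model S2 loses to Flux; Flux loses to Model S1; Model S1 loses to Drift; Drift loses to Model W; Aero loses to Model S2; Model W loses to Model S1. In particular Model S2 > Aero > Flux > Model S2 is a majority cycle — no Condorcet winner exists.

none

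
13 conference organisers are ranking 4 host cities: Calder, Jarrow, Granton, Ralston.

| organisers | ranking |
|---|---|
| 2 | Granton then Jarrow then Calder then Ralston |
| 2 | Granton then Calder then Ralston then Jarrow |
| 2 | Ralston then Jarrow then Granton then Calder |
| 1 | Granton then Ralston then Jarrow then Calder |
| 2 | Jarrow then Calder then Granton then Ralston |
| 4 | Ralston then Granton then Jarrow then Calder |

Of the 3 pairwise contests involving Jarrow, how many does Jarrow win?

1

Jarrow against each rival (13 organisers):
Jarrow vs Calder: Jarrow, 11–2.
Jarrow vs Granton: Granton, 9–4.
Jarrow vs Ralston: Ralston, 9–4.
Jarrow beats Calder; loses to Granton, Ralston — 1 pairwise win.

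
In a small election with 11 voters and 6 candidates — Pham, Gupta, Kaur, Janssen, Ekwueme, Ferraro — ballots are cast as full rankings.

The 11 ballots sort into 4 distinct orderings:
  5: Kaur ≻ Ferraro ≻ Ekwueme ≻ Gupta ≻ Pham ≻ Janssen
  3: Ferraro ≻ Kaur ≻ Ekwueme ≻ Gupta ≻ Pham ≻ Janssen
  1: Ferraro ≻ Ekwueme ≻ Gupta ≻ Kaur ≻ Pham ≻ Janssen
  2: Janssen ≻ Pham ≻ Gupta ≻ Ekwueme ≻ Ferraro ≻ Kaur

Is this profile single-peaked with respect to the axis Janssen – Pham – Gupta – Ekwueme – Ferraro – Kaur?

Axis positions: Janssen=1, Pham=2, Gupta=3, Ekwueme=4, Ferraro=5, Kaur=6.
Ballot type 1 (peak Kaur at position 6): ranking walks positions 6-5-4-3-2-1, expanding outward from the peak — single-peaked.
Ballot type 2 (peak Ferraro at position 5): ranking walks positions 5-6-4-3-2-1, expanding outward from the peak — single-peaked.
Ballot type 3 (peak Ferraro at position 5): ranking walks positions 5-4-3-6-2-1, expanding outward from the peak — single-peaked.
Ballot type 4 (peak Janssen at position 1): ranking walks positions 1-2-3-4-5-6, expanding outward from the peak — single-peaked.
Every ranking is single-peaked on this axis.

yes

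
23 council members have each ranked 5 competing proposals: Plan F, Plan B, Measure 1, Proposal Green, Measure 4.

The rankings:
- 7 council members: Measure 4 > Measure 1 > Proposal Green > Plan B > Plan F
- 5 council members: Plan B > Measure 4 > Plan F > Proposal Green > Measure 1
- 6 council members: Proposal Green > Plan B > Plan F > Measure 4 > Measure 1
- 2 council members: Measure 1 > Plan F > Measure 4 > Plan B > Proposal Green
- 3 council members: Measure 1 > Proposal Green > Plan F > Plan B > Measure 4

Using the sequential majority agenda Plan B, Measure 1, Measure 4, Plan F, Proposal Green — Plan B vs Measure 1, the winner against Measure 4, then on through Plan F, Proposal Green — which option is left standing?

Measure 4

Round 1: Plan B vs Measure 1 — 11–12, Measure 1 advances.
Round 2: Measure 1 vs Measure 4 — 5–18, Measure 4 advances.
Round 3: Measure 4 vs Plan F — 12–11, Measure 4 advances.
Round 4: Measure 4 vs Proposal Green — 14–9, Measure 4 advances.
The agenda winner is Measure 4.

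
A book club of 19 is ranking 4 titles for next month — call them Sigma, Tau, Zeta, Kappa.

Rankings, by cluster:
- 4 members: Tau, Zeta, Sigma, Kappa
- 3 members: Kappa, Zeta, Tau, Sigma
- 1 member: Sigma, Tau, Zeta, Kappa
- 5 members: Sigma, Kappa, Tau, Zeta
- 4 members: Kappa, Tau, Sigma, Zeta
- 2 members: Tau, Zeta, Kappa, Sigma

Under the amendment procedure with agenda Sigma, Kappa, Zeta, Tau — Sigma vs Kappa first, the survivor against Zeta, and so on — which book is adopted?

Round 1: Sigma vs Kappa — 10–9, Sigma advances.
Round 2: Sigma vs Zeta — 10–9, Sigma advances.
Round 3: Sigma vs Tau — 6–13, Tau advances.
Tau survives the agenda.

Tau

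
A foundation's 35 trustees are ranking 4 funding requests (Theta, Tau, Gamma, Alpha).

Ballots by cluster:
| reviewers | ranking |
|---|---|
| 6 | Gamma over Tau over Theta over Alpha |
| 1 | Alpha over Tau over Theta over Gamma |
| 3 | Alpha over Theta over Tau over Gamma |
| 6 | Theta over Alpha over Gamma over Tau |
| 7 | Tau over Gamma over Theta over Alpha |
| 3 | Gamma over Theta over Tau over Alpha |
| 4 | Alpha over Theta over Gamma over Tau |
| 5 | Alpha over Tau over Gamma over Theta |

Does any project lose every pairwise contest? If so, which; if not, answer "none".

Head-to-head results (35 reviewers):
Theta–Tau: Tau 19–16.
Theta–Gamma: Gamma 21–14.
Theta vs Alpha: Theta is ranked higher on 6+6+7+3 = 22 ballots, Alpha on 13. Theta wins 22–13.
Tau vs Gamma: Tau is ranked higher on 1+3+7+5 = 16 ballots, Gamma on 19. Gamma wins 19–16.
Tau vs Alpha: Alpha, 19–16.
Gamma vs Alpha: Gamma preferred on 6+7+3 = 16 ballots; Alpha wins 19–16.
Every project wins at least one matchup (Theta beats Alpha; Tau beats Theta; Gamma beats Theta; Alpha beats Tau), so there is no Condorcet loser.

none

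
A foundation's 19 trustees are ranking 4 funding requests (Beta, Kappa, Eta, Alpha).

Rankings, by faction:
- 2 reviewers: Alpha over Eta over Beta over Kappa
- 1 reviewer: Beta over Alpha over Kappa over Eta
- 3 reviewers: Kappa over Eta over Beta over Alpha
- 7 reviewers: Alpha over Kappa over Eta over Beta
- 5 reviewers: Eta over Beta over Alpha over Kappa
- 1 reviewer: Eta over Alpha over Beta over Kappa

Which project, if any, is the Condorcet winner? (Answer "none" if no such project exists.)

Check each pair by majority over 19 ballots:
Beta vs Kappa: Kappa, 10–9.
Beta vs Eta: Eta wins 18–1.
Beta vs Alpha: Alpha wins 10–9.
Kappa vs Eta: Kappa wins 11–8.
Kappa vs Alpha: Alpha wins 16–3.
Eta–Alpha: Alpha 10–9.
Alpha wins every pairwise contest, so Alpha is the Condorcet winner.

Alpha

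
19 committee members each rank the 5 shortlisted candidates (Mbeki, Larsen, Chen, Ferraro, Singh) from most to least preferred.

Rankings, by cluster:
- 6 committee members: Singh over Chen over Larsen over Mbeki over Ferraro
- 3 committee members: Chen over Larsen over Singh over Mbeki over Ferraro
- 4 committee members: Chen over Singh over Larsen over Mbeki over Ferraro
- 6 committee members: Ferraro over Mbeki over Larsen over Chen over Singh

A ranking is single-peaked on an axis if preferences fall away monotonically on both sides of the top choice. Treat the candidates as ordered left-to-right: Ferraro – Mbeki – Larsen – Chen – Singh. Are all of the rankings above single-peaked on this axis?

yes

Axis positions: Ferraro=1, Mbeki=2, Larsen=3, Chen=4, Singh=5.
Cluster 1 (peak Singh at position 5): ranking walks positions 5-4-3-2-1, expanding outward from the peak — single-peaked.
Cluster 2 (peak Chen at position 4): ranking walks positions 4-3-5-2-1, expanding outward from the peak — single-peaked.
Cluster 3 (peak Chen at position 4): ranking walks positions 4-5-3-2-1, expanding outward from the peak — single-peaked.
Cluster 4 (peak Ferraro at position 1): ranking walks positions 1-2-3-4-5, expanding outward from the peak — single-peaked.
Every ranking is single-peaked on this axis.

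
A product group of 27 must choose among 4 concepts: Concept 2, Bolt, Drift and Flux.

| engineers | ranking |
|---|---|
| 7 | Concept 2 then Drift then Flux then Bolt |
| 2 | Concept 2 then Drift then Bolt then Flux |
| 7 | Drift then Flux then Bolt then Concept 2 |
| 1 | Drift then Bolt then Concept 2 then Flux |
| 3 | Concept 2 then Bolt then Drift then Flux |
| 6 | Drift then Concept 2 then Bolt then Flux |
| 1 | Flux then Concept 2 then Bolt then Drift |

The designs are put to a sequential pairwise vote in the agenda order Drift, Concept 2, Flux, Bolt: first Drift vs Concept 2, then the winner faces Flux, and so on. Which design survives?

Drift

Round 1: Drift vs Concept 2 — 14–13, Drift advances.
Round 2: Drift vs Flux — 26–1, Drift advances.
Round 3: Drift vs Bolt — 23–4, Drift advances.
Drift survives the agenda.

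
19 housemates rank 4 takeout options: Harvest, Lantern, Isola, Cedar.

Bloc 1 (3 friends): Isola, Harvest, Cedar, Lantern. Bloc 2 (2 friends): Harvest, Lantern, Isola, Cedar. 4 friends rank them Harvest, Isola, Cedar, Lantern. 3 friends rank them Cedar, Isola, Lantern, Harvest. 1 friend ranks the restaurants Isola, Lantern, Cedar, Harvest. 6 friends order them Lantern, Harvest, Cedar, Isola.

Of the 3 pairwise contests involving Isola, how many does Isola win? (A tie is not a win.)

Isola against each rival (19 friends):
Isola vs Harvest: Harvest, 12–7.
Isola vs Lantern: Isola preferred on 3+4+3+1 = 11 ballots; Isola wins 11–8.
Isola vs Cedar: Isola wins 10–9.
Isola beats Lantern, Cedar; loses to Harvest — 2 pairwise wins.

2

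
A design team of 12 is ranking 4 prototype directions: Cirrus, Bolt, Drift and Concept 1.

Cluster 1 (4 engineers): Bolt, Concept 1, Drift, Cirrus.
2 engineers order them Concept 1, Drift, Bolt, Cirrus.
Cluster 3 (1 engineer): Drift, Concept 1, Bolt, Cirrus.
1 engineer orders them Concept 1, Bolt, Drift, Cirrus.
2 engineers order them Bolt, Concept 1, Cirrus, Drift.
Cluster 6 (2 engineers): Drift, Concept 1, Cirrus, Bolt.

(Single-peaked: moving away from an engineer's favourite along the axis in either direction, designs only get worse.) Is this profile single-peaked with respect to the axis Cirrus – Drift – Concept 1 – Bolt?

no

Axis positions: Cirrus=1, Drift=2, Concept 1=3, Bolt=4.
Cluster 1 (peak Bolt at position 4): ranking walks positions 4-3-2-1, expanding outward from the peak — single-peaked.
Cluster 2 (peak Concept 1 at position 3): ranking walks positions 3-2-4-1, expanding outward from the peak — single-peaked.
Cluster 3 (peak Drift at position 2): ranking walks positions 2-3-4-1, expanding outward from the peak — single-peaked.
Cluster 4 (peak Concept 1 at position 3): ranking walks positions 3-4-2-1, expanding outward from the peak — single-peaked.
Cluster 5: ranking walks positions 4-3-1-2; Cirrus is ranked above Drift even though Drift lies between Cirrus and the peak Bolt on the axis — preferences dip and rise again. Not single-peaked.
Cluster 6 (peak Drift at position 2): ranking walks positions 2-3-1-4, expanding outward from the peak — single-peaked.
Cluster 5 violates single-peakedness, so the profile is not single-peaked on this axis.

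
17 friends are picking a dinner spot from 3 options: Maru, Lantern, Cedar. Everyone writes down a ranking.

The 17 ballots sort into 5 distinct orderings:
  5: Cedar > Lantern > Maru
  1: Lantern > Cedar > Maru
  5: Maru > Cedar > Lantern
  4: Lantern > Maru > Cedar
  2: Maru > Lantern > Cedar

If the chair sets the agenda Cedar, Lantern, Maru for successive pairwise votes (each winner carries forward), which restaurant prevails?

Maru

Round 1: Cedar vs Lantern — 10–7, Cedar advances.
Round 2: Cedar vs Maru — 6–11, Maru advances.
The agenda winner is Maru.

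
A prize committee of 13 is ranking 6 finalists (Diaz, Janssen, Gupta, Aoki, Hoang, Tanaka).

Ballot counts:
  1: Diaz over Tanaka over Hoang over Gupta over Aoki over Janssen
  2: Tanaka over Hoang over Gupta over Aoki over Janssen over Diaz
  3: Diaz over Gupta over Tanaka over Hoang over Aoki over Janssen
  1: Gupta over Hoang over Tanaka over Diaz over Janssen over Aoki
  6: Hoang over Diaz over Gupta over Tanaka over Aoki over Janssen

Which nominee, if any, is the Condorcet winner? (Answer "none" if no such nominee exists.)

Hoang

Check each pair by majority over 13 ballots:
Diaz vs Janssen: Diaz preferred on 1+3+1+6 = 11 ballots; Diaz wins 11–2.
Diaz vs Gupta: 10 to 3, Diaz.
Diaz vs Aoki: Diaz preferred on 1+3+1+6 = 11 ballots; Diaz wins 11–2.
Diaz vs Hoang: 1+3 = 4 for Diaz, 9 for Hoang — Hoang by 9–4.
Diaz vs Tanaka: Diaz preferred on 1+3+6 = 10 ballots; Diaz wins 10–3.
Janssen vs Gupta: 0 to 13, Gupta.
Janssen vs Aoki: 1 for Janssen, 12 for Aoki — Aoki by 12–1.
Janssen vs Hoang: Janssen preferred on 0 ballots; Hoang wins 13–0.
Janssen vs Tanaka: Janssen is ranked higher on 0 ballots, Tanaka on 13. Tanaka wins 13–0.
Gupta vs Aoki: Gupta is ranked higher on 1+2+3+1+6 = 13 ballots, Aoki on 0. Gupta wins 13–0.
Gupta vs Hoang: 3+1 = 4 for Gupta, 9 for Hoang — Hoang by 9–4.
Gupta vs Tanaka: Gupta preferred on 3+1+6 = 10 ballots; Gupta wins 10–3.
Aoki vs Hoang: 0 to 13, Hoang.
Aoki vs Tanaka: 0 to 13, Tanaka.
Hoang vs Tanaka: Hoang is ranked higher on 1+6 = 7 ballots, Tanaka on 6. Hoang wins 7–6.
Hoang wins every pairwise contest, so Hoang is the Condorcet winner.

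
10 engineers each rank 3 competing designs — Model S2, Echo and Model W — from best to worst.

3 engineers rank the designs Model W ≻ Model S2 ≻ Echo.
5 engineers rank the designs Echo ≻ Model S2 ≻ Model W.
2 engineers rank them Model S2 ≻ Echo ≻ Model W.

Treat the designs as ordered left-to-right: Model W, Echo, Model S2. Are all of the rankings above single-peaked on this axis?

no

Axis positions: Model W=1, Echo=2, Model S2=3.
Ballot type 1: ranking walks positions 1-3-2; Model S2 is ranked above Echo even though Echo lies between Model S2 and the peak Model W on the axis — preferences dip and rise again. Not single-peaked.
Ballot type 2 (peak Echo at position 2): ranking walks positions 2-3-1, expanding outward from the peak — single-peaked.
Ballot type 3 (peak Model S2 at position 3): ranking walks positions 3-2-1, expanding outward from the peak — single-peaked.
Ballot type 1 violates single-peakedness, so the profile is not single-peaked on this axis.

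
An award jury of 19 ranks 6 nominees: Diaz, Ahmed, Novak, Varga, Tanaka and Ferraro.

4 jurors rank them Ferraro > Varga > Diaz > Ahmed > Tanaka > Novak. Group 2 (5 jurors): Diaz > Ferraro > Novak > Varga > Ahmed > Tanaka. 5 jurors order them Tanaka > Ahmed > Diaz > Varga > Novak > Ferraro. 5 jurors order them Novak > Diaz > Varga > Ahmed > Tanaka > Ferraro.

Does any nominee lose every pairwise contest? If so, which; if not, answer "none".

Ferraro

Pairwise majorities:
Diaz vs Ahmed: 4+5+5 = 14 for Diaz, 5 for Ahmed — Diaz by 14–5.
Diaz vs Novak: Diaz wins 14–5.
Diaz vs Varga: Diaz is ranked higher on 5+5+5 = 15 ballots, Varga on 4. Diaz wins 15–4.
Diaz vs Tanaka: Diaz is ranked higher on 4+5+5 = 14 ballots, Tanaka on 5. Diaz wins 14–5.
Diaz vs Ferraro: Diaz, 15–4.
Ahmed vs Novak: Ahmed is ranked higher on 4+5 = 9 ballots, Novak on 10. Novak wins 10–9.
Ahmed vs Varga: Ahmed preferred on 5 ballots; Varga wins 14–5.
Ahmed vs Tanaka: Ahmed, 14–5.
Ahmed vs Ferraro: Ahmed preferred on 5+5 = 10 ballots; Ahmed wins 10–9.
Novak–Varga: Novak 10–9.
Novak vs Tanaka: Novak wins 10–9.
Novak vs Ferraro: Novak preferred on 5+5 = 10 ballots; Novak wins 10–9.
Varga vs Tanaka: 14 to 5, Varga.
Varga vs Ferraro: Varga is ranked higher on 5+5 = 10 ballots, Ferraro on 9. Varga wins 10–9.
Tanaka vs Ferraro: 5+5 = 10 for Tanaka, 9 for Ferraro — Tanaka by 10–9.
Only Ferraro has no wins; Ferraro is the Condorcet loser.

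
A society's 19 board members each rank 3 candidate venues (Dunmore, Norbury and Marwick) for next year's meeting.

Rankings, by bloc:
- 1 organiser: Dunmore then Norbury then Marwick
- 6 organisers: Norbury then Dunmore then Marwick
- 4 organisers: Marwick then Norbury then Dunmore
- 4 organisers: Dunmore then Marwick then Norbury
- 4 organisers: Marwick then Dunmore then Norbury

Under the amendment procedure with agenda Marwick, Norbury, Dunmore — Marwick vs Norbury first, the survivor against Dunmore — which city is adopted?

Round 1: Marwick vs Norbury — 12–7, Marwick advances.
Round 2: Marwick vs Dunmore — 8–11, Dunmore advances.
The agenda winner is Dunmore.

Dunmore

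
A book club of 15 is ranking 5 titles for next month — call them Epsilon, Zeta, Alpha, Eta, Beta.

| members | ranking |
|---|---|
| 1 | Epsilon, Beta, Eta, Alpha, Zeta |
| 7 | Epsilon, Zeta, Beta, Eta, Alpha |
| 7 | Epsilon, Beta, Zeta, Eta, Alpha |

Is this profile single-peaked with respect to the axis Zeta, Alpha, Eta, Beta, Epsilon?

no

Axis positions: Zeta=1, Alpha=2, Eta=3, Beta=4, Epsilon=5.
Group 1 (peak Epsilon at position 5): ranking walks positions 5-4-3-2-1, expanding outward from the peak — single-peaked.
Group 2: ranking walks positions 5-1-4-3-2; Zeta is ranked above Beta even though Beta lies between Zeta and the peak Epsilon on the axis — preferences dip and rise again. Not single-peaked.
Group 3: ranking walks positions 5-4-1-3-2; Zeta is ranked above Eta even though Eta lies between Zeta and the peak Epsilon on the axis — preferences dip and rise again. Not single-peaked.
Group 2 violates single-peakedness, so the profile is not single-peaked on this axis.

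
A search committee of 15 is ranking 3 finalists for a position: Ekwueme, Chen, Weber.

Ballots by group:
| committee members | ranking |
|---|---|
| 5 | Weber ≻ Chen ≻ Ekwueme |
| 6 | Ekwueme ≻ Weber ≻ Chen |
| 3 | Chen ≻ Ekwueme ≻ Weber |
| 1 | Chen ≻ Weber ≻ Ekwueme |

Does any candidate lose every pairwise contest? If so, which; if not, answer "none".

none

Pairwise majorities:
Ekwueme vs Chen: Chen, 9–6.
Ekwueme vs Weber: Ekwueme, 9–6.
Chen vs Weber: Chen preferred on 3+1 = 4 ballots; Weber wins 11–4.
No candidate is winless: Ekwueme beats Weber; Chen beats Ekwueme; Weber beats Chen. There is no Condorcet loser.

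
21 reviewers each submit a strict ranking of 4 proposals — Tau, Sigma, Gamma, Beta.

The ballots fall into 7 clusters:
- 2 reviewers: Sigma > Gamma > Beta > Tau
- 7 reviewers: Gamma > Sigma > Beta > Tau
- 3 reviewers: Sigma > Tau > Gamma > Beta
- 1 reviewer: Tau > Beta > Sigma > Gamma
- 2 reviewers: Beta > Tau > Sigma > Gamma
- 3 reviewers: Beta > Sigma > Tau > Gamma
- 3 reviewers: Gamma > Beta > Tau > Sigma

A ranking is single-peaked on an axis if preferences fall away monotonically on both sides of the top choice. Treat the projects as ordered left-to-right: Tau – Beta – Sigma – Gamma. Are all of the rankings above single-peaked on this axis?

no

Axis positions: Tau=1, Beta=2, Sigma=3, Gamma=4.
Cluster 1 (peak Sigma at position 3): ranking walks positions 3-4-2-1, expanding outward from the peak — single-peaked.
Cluster 2 (peak Gamma at position 4): ranking walks positions 4-3-2-1, expanding outward from the peak — single-peaked.
Cluster 3: ranking walks positions 3-1-4-2; Tau is ranked above Beta even though Beta lies between Tau and the peak Sigma on the axis — preferences dip and rise again. Not single-peaked.
Cluster 4 (peak Tau at position 1): ranking walks positions 1-2-3-4, expanding outward from the peak — single-peaked.
Cluster 5 (peak Beta at position 2): ranking walks positions 2-1-3-4, expanding outward from the peak — single-peaked.
Cluster 6 (peak Beta at position 2): ranking walks positions 2-3-1-4, expanding outward from the peak — single-peaked.
Cluster 7: ranking walks positions 4-2-1-3; Beta is ranked above Sigma even though Sigma lies between Beta and the peak Gamma on the axis — preferences dip and rise again. Not single-peaked.
Cluster 3 violates single-peakedness, so the profile is not single-peaked on this axis.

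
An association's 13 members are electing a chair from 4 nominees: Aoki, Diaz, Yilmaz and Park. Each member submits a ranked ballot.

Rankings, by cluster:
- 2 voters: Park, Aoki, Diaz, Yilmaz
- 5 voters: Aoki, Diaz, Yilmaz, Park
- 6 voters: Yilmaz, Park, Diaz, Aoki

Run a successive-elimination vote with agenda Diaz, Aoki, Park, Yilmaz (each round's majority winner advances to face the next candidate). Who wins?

Round 1: Diaz vs Aoki — 6–7, Aoki advances.
Round 2: Aoki vs Park — 5–8, Park advances.
Round 3: Park vs Yilmaz — 2–11, Yilmaz advances.
The agenda winner is Yilmaz.

Yilmaz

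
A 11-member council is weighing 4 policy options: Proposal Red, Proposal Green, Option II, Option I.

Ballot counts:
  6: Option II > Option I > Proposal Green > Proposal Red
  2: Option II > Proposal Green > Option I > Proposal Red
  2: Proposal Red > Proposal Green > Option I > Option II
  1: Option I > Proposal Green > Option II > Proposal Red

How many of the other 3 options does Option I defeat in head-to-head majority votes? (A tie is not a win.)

Option I against each rival (11 council members):
Option I vs Proposal Red: Option I wins 9–2.
Option I vs Proposal Green: Option I preferred on 6+1 = 7 ballots; Option I wins 7–4.
Option I vs Option II: 3 to 8, Option II.
Option I beats Proposal Red, Proposal Green; loses to Option II — 2 pairwise wins.

2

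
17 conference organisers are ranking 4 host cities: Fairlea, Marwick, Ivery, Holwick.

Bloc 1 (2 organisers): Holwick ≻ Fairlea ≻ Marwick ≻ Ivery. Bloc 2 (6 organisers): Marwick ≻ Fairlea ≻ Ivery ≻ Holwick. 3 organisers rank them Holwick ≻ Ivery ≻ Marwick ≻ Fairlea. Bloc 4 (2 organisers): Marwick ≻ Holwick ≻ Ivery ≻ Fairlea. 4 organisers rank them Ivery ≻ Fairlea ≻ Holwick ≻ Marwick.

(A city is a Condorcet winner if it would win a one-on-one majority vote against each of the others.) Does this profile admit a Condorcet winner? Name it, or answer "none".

none

Check each pair by majority over 17 ballots:
Fairlea vs Marwick: Marwick wins 11–6.
Fairlea vs Ivery: Ivery, 9–8.
Fairlea vs Holwick: Fairlea wins 10–7.
Marwick vs Ivery: Marwick wins 10–7.
Marwick vs Holwick: Holwick wins 9–8.
Ivery vs Holwick: Ivery wins 10–7.
Each city drops at least one matchup (Fairlea loses to Marwick; Marwick loses to Holwick; Ivery loses to Marwick; Holwick loses to Fairlea); the cycle Fairlea beats Holwick beats Marwick beats Fairlea rules out a Condorcet winner.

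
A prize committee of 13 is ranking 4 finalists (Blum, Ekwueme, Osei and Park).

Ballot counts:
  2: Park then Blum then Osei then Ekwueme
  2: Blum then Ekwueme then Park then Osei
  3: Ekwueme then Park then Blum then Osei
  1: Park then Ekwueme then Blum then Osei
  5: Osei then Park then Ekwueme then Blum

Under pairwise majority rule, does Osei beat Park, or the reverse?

Ballots ranking Osei above Park: 5.
Ballots ranking Park above Osei: 13 − 5 = 8.
Park wins the head-to-head 8–5.

Park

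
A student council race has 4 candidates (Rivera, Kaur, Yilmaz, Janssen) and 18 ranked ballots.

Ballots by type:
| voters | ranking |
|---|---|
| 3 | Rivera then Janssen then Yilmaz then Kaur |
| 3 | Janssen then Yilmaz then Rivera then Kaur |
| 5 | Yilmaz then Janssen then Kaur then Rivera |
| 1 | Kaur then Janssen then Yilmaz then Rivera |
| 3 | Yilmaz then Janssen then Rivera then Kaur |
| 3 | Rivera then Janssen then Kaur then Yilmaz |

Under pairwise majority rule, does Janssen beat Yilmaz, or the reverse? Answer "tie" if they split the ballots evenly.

Ballots ranking Janssen above Yilmaz: 3 + 3 + 1 + 3 = 10.
Ballots ranking Yilmaz above Janssen: 18 − 10 = 8.
Janssen wins the head-to-head 10–8.

Janssen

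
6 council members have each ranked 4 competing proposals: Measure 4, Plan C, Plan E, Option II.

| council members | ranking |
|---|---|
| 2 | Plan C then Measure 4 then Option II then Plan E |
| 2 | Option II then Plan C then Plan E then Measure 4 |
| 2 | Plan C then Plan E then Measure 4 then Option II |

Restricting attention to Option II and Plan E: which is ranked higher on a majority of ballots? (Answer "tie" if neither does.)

Option II

Ballots ranking Option II above Plan E: 2 + 2 = 4.
Ballots ranking Plan E above Option II: 6 − 4 = 2.
Option II wins the head-to-head 4–2.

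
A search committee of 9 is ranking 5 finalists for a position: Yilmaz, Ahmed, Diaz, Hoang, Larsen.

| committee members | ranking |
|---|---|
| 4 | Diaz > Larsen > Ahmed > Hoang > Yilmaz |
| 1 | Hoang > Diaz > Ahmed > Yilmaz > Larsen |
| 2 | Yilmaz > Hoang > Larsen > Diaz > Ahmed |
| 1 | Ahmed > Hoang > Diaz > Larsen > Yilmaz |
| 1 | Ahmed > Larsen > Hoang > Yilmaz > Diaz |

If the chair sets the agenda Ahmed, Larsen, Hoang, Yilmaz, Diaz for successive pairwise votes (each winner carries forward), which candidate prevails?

Diaz

Round 1: Ahmed vs Larsen — 3–6, Larsen advances.
Round 2: Larsen vs Hoang — 5–4, Larsen advances.
Round 3: Larsen vs Yilmaz — 6–3, Larsen advances.
Round 4: Larsen vs Diaz — 3–6, Diaz advances.
The agenda winner is Diaz.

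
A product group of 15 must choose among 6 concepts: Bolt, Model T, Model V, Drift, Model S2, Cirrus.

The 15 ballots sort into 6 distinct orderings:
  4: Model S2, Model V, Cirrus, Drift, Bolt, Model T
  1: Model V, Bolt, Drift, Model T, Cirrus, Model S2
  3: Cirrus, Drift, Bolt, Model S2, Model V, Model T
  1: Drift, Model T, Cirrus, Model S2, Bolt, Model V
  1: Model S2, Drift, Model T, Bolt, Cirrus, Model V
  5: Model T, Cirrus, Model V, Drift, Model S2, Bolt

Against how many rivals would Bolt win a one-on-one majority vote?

1

Bolt against each rival (15 engineers):
Bolt vs Model T: Bolt wins 8–7.
Bolt vs Model V: Bolt preferred on 3+1+1 = 5 ballots; Model V wins 10–5.
Bolt vs Drift: 1 to 14, Drift.
Bolt vs Model S2: Bolt preferred on 1+3 = 4 ballots; Model S2 wins 11–4.
Bolt vs Cirrus: Cirrus wins 13–2.
Bolt beats Model T; loses to Model V, Drift, Model S2, Cirrus — 1 pairwise win.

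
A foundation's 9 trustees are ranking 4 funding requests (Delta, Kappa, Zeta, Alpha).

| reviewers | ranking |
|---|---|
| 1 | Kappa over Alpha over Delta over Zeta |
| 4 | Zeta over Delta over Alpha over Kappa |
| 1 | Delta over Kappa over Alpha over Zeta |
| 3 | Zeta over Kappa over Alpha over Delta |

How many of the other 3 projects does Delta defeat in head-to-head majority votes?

2

Delta against each rival (9 reviewers):
Delta vs Kappa: Delta preferred on 4+1 = 5 ballots; Delta wins 5–4.
Delta vs Zeta: Zeta wins 7–2.
Delta vs Alpha: Delta preferred on 4+1 = 5 ballots; Delta wins 5–4.
Delta beats Kappa, Alpha; loses to Zeta — 2 pairwise wins.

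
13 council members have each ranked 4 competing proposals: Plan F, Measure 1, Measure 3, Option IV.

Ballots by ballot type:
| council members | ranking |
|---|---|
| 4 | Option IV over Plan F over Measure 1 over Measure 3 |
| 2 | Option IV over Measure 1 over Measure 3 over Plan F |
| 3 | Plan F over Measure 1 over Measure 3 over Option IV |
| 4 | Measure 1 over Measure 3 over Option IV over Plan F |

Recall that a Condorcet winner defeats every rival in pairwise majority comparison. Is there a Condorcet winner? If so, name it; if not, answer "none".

none

Check each pair by majority over 13 ballots:
Plan F vs Measure 1: 7 to 6, Plan F.
Plan F vs Measure 3: Plan F wins 7–6.
Plan F vs Option IV: Plan F is ranked higher on 3 ballots, Option IV on 10. Option IV wins 10–3.
Measure 1 vs Measure 3: 13 to 0, Measure 1.
Measure 1–Option IV: Measure 1 7–6.
Measure 3–Option IV: Measure 3 7–6.
No option is unbeaten: Plan F loses to Option IV; Measure 1 loses to Plan F; Measure 3 loses to Plan F; Option IV loses to Measure 1. In particular Plan F beats Measure 1 beats Option IV beats Plan F is a majority cycle — no Condorcet winner exists.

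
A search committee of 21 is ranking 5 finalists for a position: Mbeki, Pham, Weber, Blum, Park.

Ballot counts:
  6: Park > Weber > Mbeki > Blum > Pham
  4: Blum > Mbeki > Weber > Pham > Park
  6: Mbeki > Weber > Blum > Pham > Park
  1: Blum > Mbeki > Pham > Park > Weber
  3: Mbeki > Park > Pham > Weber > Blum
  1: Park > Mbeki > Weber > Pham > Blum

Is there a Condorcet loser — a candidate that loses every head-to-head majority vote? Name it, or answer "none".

none

Head-to-head results (21 committee members):
Mbeki vs Pham: Mbeki preferred on 6+4+6+1+3+1 = 21 ballots; Mbeki wins 21–0.
Mbeki vs Weber: Mbeki wins 15–6.
Mbeki vs Blum: 6+6+3+1 = 16 for Mbeki, 5 for Blum — Mbeki by 16–5.
Mbeki vs Park: 4+6+1+3 = 14 for Mbeki, 7 for Park — Mbeki by 14–7.
Pham–Weber: Weber 17–4.
Pham vs Blum: Blum wins 17–4.
Pham vs Park: Pham wins 11–10.
Weber–Blum: Weber 16–5.
Weber vs Park: Park, 11–10.
Blum vs Park: 11 to 10, Blum.
Every candidate wins at least one matchup (Mbeki beats Pham; Pham beats Park; Weber beats Pham; Blum beats Pham; Park beats Weber), so there is no Condorcet loser.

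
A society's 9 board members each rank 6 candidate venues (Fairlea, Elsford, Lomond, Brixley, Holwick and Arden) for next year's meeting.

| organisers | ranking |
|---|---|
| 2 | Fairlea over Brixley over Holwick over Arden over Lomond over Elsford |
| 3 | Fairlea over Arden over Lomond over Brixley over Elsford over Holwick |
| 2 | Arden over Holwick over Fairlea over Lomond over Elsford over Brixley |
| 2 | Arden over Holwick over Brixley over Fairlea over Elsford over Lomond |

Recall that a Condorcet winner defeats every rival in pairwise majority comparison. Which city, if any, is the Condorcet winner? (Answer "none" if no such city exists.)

Fairlea

Head-to-head results (9 organisers):
Fairlea vs Elsford: Fairlea preferred on 2+3+2+2 = 9 ballots; Fairlea wins 9–0.
Fairlea vs Lomond: 2+3+2+2 = 9 for Fairlea, 0 for Lomond — Fairlea by 9–0.
Fairlea vs Brixley: 7 to 2, Fairlea.
Fairlea vs Holwick: 5 to 4, Fairlea.
Fairlea vs Arden: Fairlea preferred on 2+3 = 5 ballots; Fairlea wins 5–4.
Elsford vs Lomond: Elsford preferred on 2 ballots; Lomond wins 7–2.
Elsford vs Brixley: Elsford is ranked higher on 2 ballots, Brixley on 7. Brixley wins 7–2.
Elsford vs Holwick: Elsford preferred on 3 ballots; Holwick wins 6–3.
Elsford vs Arden: Elsford is ranked higher on 0 ballots, Arden on 9. Arden wins 9–0.
Lomond vs Brixley: 3+2 = 5 for Lomond, 4 for Brixley — Lomond by 5–4.
Lomond vs Holwick: Lomond is ranked higher on 3 ballots, Holwick on 6. Holwick wins 6–3.
Lomond vs Arden: Lomond is ranked higher on 0 ballots, Arden on 9. Arden wins 9–0.
Brixley vs Holwick: 5 to 4, Brixley.
Brixley vs Arden: 2 to 7, Arden.
Holwick vs Arden: Holwick is ranked higher on 2 ballots, Arden on 7. Arden wins 7–2.
Fairlea wins every pairwise contest, so Fairlea is the Condorcet winner.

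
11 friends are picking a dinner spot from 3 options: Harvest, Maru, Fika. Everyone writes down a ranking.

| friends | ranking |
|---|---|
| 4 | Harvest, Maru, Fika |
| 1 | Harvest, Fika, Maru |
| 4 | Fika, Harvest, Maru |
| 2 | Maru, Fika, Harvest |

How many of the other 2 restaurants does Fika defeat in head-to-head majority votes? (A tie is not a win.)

Fika against each rival (11 friends):
Fika–Harvest: Fika 6–5.
Fika vs Maru: Fika is ranked higher on 1+4 = 5 ballots, Maru on 6. Maru wins 6–5.
Fika beats Harvest; loses to Maru — 1 pairwise win.

1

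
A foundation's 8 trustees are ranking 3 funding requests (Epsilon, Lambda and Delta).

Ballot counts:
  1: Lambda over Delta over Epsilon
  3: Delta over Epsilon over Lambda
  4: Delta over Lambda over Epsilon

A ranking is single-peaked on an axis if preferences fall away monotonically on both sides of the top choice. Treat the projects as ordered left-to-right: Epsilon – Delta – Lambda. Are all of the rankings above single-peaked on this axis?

Axis positions: Epsilon=1, Delta=2, Lambda=3.
Ballot type 1 (peak Lambda at position 3): ranking walks positions 3-2-1, expanding outward from the peak — single-peaked.
Ballot type 2 (peak Delta at position 2): ranking walks positions 2-1-3, expanding outward from the peak — single-peaked.
Ballot type 3 (peak Delta at position 2): ranking walks positions 2-3-1, expanding outward from the peak — single-peaked.
Every ranking is single-peaked on this axis.

yes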